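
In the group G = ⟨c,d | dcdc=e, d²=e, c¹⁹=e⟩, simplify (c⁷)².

Compute successive powers of (c⁷), reducing at each step:
  (c⁷)²: (c⁷) · c⁷ = c¹⁴

Answer: c¹⁴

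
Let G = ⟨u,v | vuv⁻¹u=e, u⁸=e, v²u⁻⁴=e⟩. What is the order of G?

Enumerate words in the generators, reducing via the relations: the distinct elements are
  {e, u, v, uv, u², u³, u⁴, u⁵, u⁶, u⁷, u²v, u³v, v⁻¹, uv⁻¹, u²v⁻¹, u³v⁻¹}.
No further products give new elements, so |G| = 16.

Answer: 16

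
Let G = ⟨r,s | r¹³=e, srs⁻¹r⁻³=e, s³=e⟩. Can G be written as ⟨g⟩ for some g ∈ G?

Every cyclic group is abelian. But r·s = rs while s·r = r³s, so r·s ≠ s·r and G is not abelian. Hence G is not cyclic.

Answer: No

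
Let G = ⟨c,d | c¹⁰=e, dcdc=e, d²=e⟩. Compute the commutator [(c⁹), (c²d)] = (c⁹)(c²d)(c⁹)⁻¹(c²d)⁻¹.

[(c⁹), (c²d)] = (c⁹)·(c²d)·(c⁹)⁻¹·(c²d)⁻¹.
  (c⁹) · (c²d) = cd
  (cd) · c = d
  d · (c²d) = c⁸

Answer: c⁸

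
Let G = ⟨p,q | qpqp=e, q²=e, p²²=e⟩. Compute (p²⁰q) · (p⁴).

Compute (p²⁰q) · (p⁴) by multiplying left to right and reducing via the relations at each step:
  (p²⁰q) · p⁴ = p¹⁶q

Answer: p¹⁶q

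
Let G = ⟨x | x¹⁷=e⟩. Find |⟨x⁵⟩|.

|⟨x⁵⟩| equals the order of x⁵. Compute successive powers until reaching e:
  (x⁵)¹ = x⁵, (x⁵)² = x¹⁰, (x⁵)³ = x¹⁵, (x⁵)⁴ = x³, (x⁵)⁵ = x⁸, (x⁵)⁶ = x¹³, (x⁵)⁷ = x, (x⁵)⁸ = x⁶, (x⁵)⁹ = x¹¹, (x⁵)¹⁰ = x¹⁶, (x⁵)¹¹ = x⁴, (x⁵)¹² = x⁹, (x⁵)¹³ = x¹⁴, (x⁵)¹⁴ = x², (x⁵)¹⁵ = x⁷, (x⁵)¹⁶ = x¹², (x⁵)¹⁷ = e.
The smallest positive k with (x⁵)ᵏ = e is 17, so |⟨x⁵⟩| = 17.

Answer: 17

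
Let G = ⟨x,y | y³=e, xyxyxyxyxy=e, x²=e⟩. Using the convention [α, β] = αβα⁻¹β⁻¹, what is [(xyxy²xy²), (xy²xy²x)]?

[(xyxy²xy²), (xy²xy²x)] = (xyxy²xy²)·(xy²xy²x)·(xyxy²xy²)⁻¹·(xy²xy²x)⁻¹.
  (xyxy²xy²) · (xy²xy²x) = xy²
  (xy²) · (yxyxy²x) = yxy²x
  (yxy²x) · (xyxyx) = y²x

Answer: y²x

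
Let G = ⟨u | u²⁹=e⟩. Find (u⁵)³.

Compute successive powers of (u⁵), reducing at each step:
  (u⁵)²: (u⁵) · u⁵ = u¹⁰
  (u⁵)³: (u¹⁰) · u⁵ = u¹⁵

Answer: u¹⁵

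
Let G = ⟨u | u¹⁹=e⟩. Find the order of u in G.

Compute successive powers until reaching e:
  u¹ = u, u² = u², u³ = u³, u⁴ = u⁴, u⁵ = u⁵, u⁶ = u⁶, u⁷ = u⁷, u⁸ = u⁸, u⁹ = u⁹, u¹⁰ = u¹⁰, u¹¹ = u¹¹, u¹² = u¹², u¹³ = u¹³, u¹⁴ = u¹⁴, u¹⁵ = u¹⁵, u¹⁶ = u¹⁶, u¹⁷ = u¹⁷, u¹⁸ = u¹⁸, u¹⁹ = e.
The smallest positive k with uᵏ = e is 19.

Answer: 19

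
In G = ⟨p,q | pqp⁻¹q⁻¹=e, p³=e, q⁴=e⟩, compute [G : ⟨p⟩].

First find ord(p) by computing successive powers:
  p¹ = p, p² = p², p³ = e.
So |⟨p⟩| = ord(p) = 3. With |G| = 12, by Lagrange [G : ⟨p⟩] = 12/3 = 4.

Answer: 4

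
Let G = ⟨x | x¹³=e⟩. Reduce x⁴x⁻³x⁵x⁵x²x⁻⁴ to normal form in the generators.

Multiply left to right, reducing at each step:
  (x⁴) · x⁻³ = x
  x · x⁵ = x⁶
  (x⁶) · x⁵ = x¹¹
  (x¹¹) · x² = e
  e · x⁻⁴ = x⁹

Answer: x⁹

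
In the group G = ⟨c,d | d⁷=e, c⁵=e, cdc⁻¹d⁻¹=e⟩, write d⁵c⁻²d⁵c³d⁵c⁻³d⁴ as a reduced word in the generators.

Multiply left to right, reducing at each step:
  (d⁵) · c⁻² = c³d⁵
  (c³d⁵) · d⁵ = c³d³
  (c³d³) · c³ = cd³
  (cd³) · d⁵ = cd
  (cd) · c⁻³ = c³d
  (c³d) · d⁴ = c³d⁵

Answer: c³d⁵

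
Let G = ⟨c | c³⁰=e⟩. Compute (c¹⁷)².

Compute successive powers of (c¹⁷), reducing at each step:
  (c¹⁷)²: (c¹⁷) · c¹⁷ = c⁴

Answer: c⁴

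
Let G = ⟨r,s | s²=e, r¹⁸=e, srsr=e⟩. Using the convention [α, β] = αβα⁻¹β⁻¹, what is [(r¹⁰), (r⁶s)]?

[(r¹⁰), (r⁶s)] = (r¹⁰)·(r⁶s)·(r¹⁰)⁻¹·(r⁶s)⁻¹.
  (r¹⁰) · (r⁶s) = r¹⁶s
  (r¹⁶s) · (r⁸) = r⁸s
  (r⁸s) · (r⁶s) = r²

Answer: r²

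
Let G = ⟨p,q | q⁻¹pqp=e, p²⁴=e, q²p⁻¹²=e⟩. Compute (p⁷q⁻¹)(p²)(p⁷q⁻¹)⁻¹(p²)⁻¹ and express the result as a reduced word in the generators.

[(p⁷q⁻¹), (p²)] = (p⁷q⁻¹)·(p²)·(p⁷q⁻¹)⁻¹·(p²)⁻¹.
  (p⁷q⁻¹) · (p²) = p⁵q⁻¹
  (p⁵q⁻¹) · (p⁷q) = p²²
  (p²²) · (p²²) = p²⁰

Answer: p²⁰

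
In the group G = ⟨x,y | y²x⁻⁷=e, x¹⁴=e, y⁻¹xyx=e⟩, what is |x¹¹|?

Compute successive powers until reaching e:
  (x¹¹)¹ = x¹¹, (x¹¹)² = x⁸, (x¹¹)³ = x⁵, (x¹¹)⁴ = x², (x¹¹)⁵ = x¹³, (x¹¹)⁶ = x¹⁰, (x¹¹)⁷ = x⁷, (x¹¹)⁸ = x⁴, (x¹¹)⁹ = x, (x¹¹)¹⁰ = x¹², (x¹¹)¹¹ = x⁹, (x¹¹)¹² = x⁶, (x¹¹)¹³ = x³, (x¹¹)¹⁴ = e.
The smallest positive k with (x¹¹)ᵏ = e is 14.

Answer: 14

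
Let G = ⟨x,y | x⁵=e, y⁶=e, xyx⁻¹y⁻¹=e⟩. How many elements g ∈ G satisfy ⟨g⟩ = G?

G is cyclic of order 30. An element generates G iff its order is 30, and a cyclic group of order 30 has exactly φ(30) = 8 such elements.

Answer: 8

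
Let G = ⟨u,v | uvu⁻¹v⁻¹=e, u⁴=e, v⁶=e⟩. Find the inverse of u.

The order of u is 4 (smallest k with uᵏ = e), so u⁻¹ = u³ = u³.
Check: u · (u³) → u · u³ = e, giving e as required.

Answer: u³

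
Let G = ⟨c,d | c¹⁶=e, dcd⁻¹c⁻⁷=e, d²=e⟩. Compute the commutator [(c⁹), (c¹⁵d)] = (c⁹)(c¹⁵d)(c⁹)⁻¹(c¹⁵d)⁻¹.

[(c⁹), (c¹⁵d)] = (c⁹)·(c¹⁵d)·(c⁹)⁻¹·(c¹⁵d)⁻¹.
  (c⁹) · (c¹⁵d) = c⁸d
  (c⁸d) · (c⁷) = c⁹d
  (c⁹d) · (c⁷d) = c¹⁰

Answer: c¹⁰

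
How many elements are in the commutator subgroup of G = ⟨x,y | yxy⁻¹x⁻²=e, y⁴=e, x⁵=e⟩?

G' = [G, G] is generated by all commutators. The generator-pair commutators are: [x, y] = x⁴.
The subgroup they normally generate is {e, x, x², x³, x⁴}, of order 5.
Check: |G/G'| = 20/5 = 4 is the order of the abelianisation.

Answer: 5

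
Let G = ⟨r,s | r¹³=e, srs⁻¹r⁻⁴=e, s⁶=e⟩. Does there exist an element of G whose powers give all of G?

Every cyclic group is abelian. But r·s = rs while s·r = r⁴s, so r·s ≠ s·r and G is not abelian. Hence G is not cyclic.

Answer: No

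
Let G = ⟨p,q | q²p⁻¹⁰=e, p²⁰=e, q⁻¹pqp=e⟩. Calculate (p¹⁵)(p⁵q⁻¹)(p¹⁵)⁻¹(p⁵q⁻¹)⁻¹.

[(p¹⁵), (p⁵q⁻¹)] = (p¹⁵)·(p⁵q⁻¹)·(p¹⁵)⁻¹·(p⁵q⁻¹)⁻¹.
  (p¹⁵) · (p⁵q⁻¹) = q⁻¹
  (q⁻¹) · (p⁵) = p⁵q
  (p⁵q) · (p⁵q) = p¹⁰

Answer: p¹⁰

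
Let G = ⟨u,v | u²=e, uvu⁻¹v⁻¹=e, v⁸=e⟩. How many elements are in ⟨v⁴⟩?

|⟨v⁴⟩| equals the order of v⁴. Compute successive powers until reaching e:
  (v⁴)¹ = v⁴, (v⁴)² = e.
The smallest positive k with (v⁴)ᵏ = e is 2, so |⟨v⁴⟩| = 2.

Answer: 2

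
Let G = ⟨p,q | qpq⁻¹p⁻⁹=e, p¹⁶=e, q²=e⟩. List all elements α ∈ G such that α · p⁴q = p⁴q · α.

⟨p⁴q⟩ ⊆ C_G(p⁴q) since powers of p⁴q commute with p⁴q; so |C_G(p⁴q)| ≥ |⟨p⁴q⟩| = 4.
By orbit–stabilizer, |C_G(p⁴q)| = |G| / |conj. class of p⁴q| = 32 / 2 = 16.
The 16 elements commuting with p⁴q are {e, p², p⁴, p⁶, p⁸, p¹⁰, p¹², p¹⁴, q, p¹⁰q, p²q, p¹²q, p⁴q, p¹⁴q, p⁶q, p⁸q}.

Answer: {e, p², p⁴, p⁶, p⁸, p¹⁰, p¹², p¹⁴, q, p¹⁰q, p²q, p¹²q, p⁴q, p¹⁴q, p⁶q, p⁸q}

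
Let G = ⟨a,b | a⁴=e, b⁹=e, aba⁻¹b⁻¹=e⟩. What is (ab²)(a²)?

Compute (ab²) · (a²) by multiplying left to right and reducing via the relations at each step:
  (ab²) · a² = a³b²

Answer: a³b²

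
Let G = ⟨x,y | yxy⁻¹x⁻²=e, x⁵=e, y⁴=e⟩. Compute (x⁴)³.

Compute successive powers of (x⁴), reducing at each step:
  (x⁴)²: (x⁴) · x⁴ = x³
  (x⁴)³: (x³) · x⁴ = x²

Answer: x²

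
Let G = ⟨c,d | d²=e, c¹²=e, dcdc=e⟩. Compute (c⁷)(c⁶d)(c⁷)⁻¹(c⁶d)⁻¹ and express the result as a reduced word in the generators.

[(c⁷), (c⁶d)] = (c⁷)·(c⁶d)·(c⁷)⁻¹·(c⁶d)⁻¹.
  (c⁷) · (c⁶d) = cd
  (cd) · (c⁵) = c⁸d
  (c⁸d) · (c⁶d) = c²

Answer: c²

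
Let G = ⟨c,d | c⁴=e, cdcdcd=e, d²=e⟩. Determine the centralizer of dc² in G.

⟨dc²⟩ ⊆ C_G(dc²) since powers of dc² commute with dc²; so |C_G(dc²)| ≥ |⟨dc²⟩| = 4.
By orbit–stabilizer, |C_G(dc²)| = |G| / |conj. class of dc²| = 24 / 6 = 4.
The 4 elements commuting with dc² are {e, c²d, dc², c²dc²d}.

Answer: {e, c²d, dc², c²dc²d}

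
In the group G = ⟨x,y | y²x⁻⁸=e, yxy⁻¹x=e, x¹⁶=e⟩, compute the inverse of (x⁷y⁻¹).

The order of (x⁷y⁻¹) is 4 (smallest k with (x⁷y⁻¹)ᵏ = e), so (x⁷y⁻¹)⁻¹ = (x⁷y⁻¹)³ = x⁷y.
Check: (x⁷y⁻¹) · (x⁷y) → (x⁷y⁻¹) · x⁷ = y⁻¹;   (y⁻¹) · y = e, giving e as required.

Answer: x⁷y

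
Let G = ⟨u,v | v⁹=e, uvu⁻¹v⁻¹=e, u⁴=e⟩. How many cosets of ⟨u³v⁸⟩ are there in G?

First find ord(u³v⁸) by computing successive powers:
  (u³v⁸)¹ = u³v⁸, (u³v⁸)² = u²v⁷, (u³v⁸)³ = uv⁶, (u³v⁸)⁴ = v⁵, (u³v⁸)⁵ = u³v⁴, (u³v⁸)⁶ = u²v³, (u³v⁸)⁷ = uv², (u³v⁸)⁸ = v, (u³v⁸)⁹ = u³, (u³v⁸)¹⁰ = u²v⁸, (u³v⁸)¹¹ = uv⁷, (u³v⁸)¹² = v⁶, (u³v⁸)¹³ = u³v⁵, (u³v⁸)¹⁴ = u²v⁴, (u³v⁸)¹⁵ = uv³, (u³v⁸)¹⁶ = v², (u³v⁸)¹⁷ = u³v, (u³v⁸)¹⁸ = u², (u³v⁸)¹⁹ = uv⁸, (u³v⁸)²⁰ = v⁷, (u³v⁸)²¹ = u³v⁶, (u³v⁸)²² = u²v⁵, (u³v⁸)²³ = uv⁴, (u³v⁸)²⁴ = v³, (u³v⁸)²⁵ = u³v², (u³v⁸)²⁶ = u²v, (u³v⁸)²⁷ = u, (u³v⁸)²⁸ = v⁸, (u³v⁸)²⁹ = u³v⁷, (u³v⁸)³⁰ = u²v⁶, (u³v⁸)³¹ = uv⁵, (u³v⁸)³² = v⁴, (u³v⁸)³³ = u³v³, (u³v⁸)³⁴ = u²v², (u³v⁸)³⁵ = uv, (u³v⁸)³⁶ = e.
So |⟨u³v⁸⟩| = ord(u³v⁸) = 36. With |G| = 36, by Lagrange [G : ⟨u³v⁸⟩] = 36/36 = 1.

Answer: 1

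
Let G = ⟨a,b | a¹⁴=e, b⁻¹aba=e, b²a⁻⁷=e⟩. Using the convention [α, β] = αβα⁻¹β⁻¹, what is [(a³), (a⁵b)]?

[(a³), (a⁵b)] = (a³)·(a⁵b)·(a³)⁻¹·(a⁵b)⁻¹.
  (a³) · (a⁵b) = ab⁻¹
  (ab⁻¹) · (a¹¹) = a⁴b⁻¹
  (a⁴b⁻¹) · (a⁵b⁻¹) = a⁶

Answer: a⁶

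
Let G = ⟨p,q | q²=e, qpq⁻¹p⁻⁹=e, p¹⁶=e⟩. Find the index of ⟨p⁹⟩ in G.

First find ord(p⁹) by computing successive powers:
  (p⁹)¹ = p⁹, (p⁹)² = p², (p⁹)³ = p¹¹, (p⁹)⁴ = p⁴, (p⁹)⁵ = p¹³, (p⁹)⁶ = p⁶, (p⁹)⁷ = p¹⁵, (p⁹)⁸ = p⁸, (p⁹)⁹ = p, (p⁹)¹⁰ = p¹⁰, (p⁹)¹¹ = p³, (p⁹)¹² = p¹², (p⁹)¹³ = p⁵, (p⁹)¹⁴ = p¹⁴, (p⁹)¹⁵ = p⁷, (p⁹)¹⁶ = e.
So |⟨p⁹⟩| = ord(p⁹) = 16. With |G| = 32, by Lagrange [G : ⟨p⁹⟩] = 32/16 = 2.

Answer: 2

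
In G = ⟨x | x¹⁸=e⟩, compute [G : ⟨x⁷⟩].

First find ord(x⁷) by computing successive powers:
  (x⁷)¹ = x⁷, (x⁷)² = x¹⁴, (x⁷)³ = x³, (x⁷)⁴ = x¹⁰, (x⁷)⁵ = x¹⁷, (x⁷)⁶ = x⁶, (x⁷)⁷ = x¹³, (x⁷)⁸ = x², (x⁷)⁹ = x⁹, (x⁷)¹⁰ = x¹⁶, (x⁷)¹¹ = x⁵, (x⁷)¹² = x¹², (x⁷)¹³ = x, (x⁷)¹⁴ = x⁸, (x⁷)¹⁵ = x¹⁵, (x⁷)¹⁶ = x⁴, (x⁷)¹⁷ = x¹¹, (x⁷)¹⁸ = e.
So |⟨x⁷⟩| = ord(x⁷) = 18. With |G| = 18, by Lagrange [G : ⟨x⁷⟩] = 18/18 = 1.

Answer: 1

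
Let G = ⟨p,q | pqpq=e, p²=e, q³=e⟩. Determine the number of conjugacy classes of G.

The conjugacy classes (representative and size) are:
  [e] (size 1), [pq²] (size 3), [q²] (size 2).
Class equation: 1 + 3 + 2 = 6 = |G|. So G has 3 conjugacy classes.

Answer: 3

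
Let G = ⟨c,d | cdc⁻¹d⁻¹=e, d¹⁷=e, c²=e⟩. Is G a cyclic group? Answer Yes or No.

|G| = 34. The element cd has order 34 (its powers give 34 distinct elements), so ⟨cd⟩ = G and G is cyclic.

Answer: Yes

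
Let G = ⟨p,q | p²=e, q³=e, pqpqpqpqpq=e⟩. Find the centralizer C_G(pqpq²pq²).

⟨pqpq²pq²⟩ ⊆ C_G(pqpq²pq²) since powers of pqpq²pq² commute with pqpq²pq²; so |C_G(pqpq²pq²)| ≥ |⟨pqpq²pq²⟩| = 3.
By orbit–stabilizer, |C_G(pqpq²pq²)| = |G| / |conj. class of pqpq²pq²| = 60 / 20 = 3.
The 3 elements commuting with pqpq²pq² are {e, pqpq²pq², qpqpq²p}.

Answer: {e, pqpq²pq², qpqpq²p}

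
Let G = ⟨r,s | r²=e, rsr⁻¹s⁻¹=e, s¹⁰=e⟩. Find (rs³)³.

Compute successive powers of (rs³), reducing at each step:
  (rs³)²: (rs³) · r = s³;   (s³) · s³ = s⁶
  (rs³)³: (s⁶) · r = rs⁶;   (rs⁶) · s³ = rs⁹

Answer: rs⁹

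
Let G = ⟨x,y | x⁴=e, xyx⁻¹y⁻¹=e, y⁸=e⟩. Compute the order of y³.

Compute successive powers until reaching e:
  (y³)¹ = y³, (y³)² = y⁶, (y³)³ = y, (y³)⁴ = y⁴, (y³)⁵ = y⁷, (y³)⁶ = y², (y³)⁷ = y⁵, (y³)⁸ = e.
The smallest positive k with (y³)ᵏ = e is 8.

Answer: 8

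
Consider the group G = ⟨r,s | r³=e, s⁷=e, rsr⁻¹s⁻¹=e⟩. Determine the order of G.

Enumerate words in the generators, reducing via the relations: the distinct elements are
  {e, r, s, rs, r², s², s³, s⁴, s⁵, s⁶, rs², rs³, rs⁴, rs⁵, rs⁶, r²s, r²s², r²s³, r²s⁴, r²s⁵, r²s⁶}.
No further products give new elements, so |G| = 21.

Answer: 21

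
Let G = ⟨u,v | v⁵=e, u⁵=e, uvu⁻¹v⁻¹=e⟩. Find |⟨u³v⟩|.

|⟨u³v⟩| equals the order of u³v. Compute successive powers until reaching e:
  (u³v)¹ = u³v, (u³v)² = uv², (u³v)³ = u⁴v³, (u³v)⁴ = u²v⁴, (u³v)⁵ = e.
The smallest positive k with (u³v)ᵏ = e is 5, so |⟨u³v⟩| = 5.

Answer: 5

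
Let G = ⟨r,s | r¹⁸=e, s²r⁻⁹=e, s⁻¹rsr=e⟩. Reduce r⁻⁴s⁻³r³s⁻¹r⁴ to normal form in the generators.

Multiply left to right, reducing at each step:
  (r¹⁴) · s⁻³ = r⁵s⁻¹
  (r⁵s⁻¹) · r³ = r²s⁻¹
  (r²s⁻¹) · s⁻¹ = r¹¹
  (r¹¹) · r⁴ = r¹⁵

Answer: r¹⁵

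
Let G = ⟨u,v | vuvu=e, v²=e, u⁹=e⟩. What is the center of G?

An element z ∈ Z(G) iff z commutes with every generator.
For example e is central: e·u = u = u·e; e·v = v = v·e.
Whereas u ∉ Z(G) since u·v = uv ≠ u⁸v = v·u.
Checking each of the 18 elements this way gives Z(G) = {e}, of order 1.

Answer: {e}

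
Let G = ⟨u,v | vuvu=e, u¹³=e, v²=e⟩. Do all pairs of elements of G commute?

u·v = uv but v·u = u¹²v, so u·v ≠ v·u and G is not abelian.

Answer: No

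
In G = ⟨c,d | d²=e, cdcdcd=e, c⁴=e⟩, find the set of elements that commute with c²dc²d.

⟨c²dc²d⟩ ⊆ C_G(c²dc²d) since powers of c²dc²d commute with c²dc²d; so |C_G(c²dc²d)| ≥ |⟨c²dc²d⟩| = 2.
By orbit–stabilizer, |C_G(c²dc²d)| = |G| / |conj. class of c²dc²d| = 24 / 3 = 8.
The 8 elements commuting with c²dc²d are {e, c², d, c²d, dc², dc²d, c²dc², c²dc²d}.

Answer: {e, c², d, c²d, dc², dc²d, c²dc², c²dc²d}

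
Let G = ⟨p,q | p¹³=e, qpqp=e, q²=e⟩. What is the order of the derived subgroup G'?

G' = [G, G] is generated by all commutators. The generator-pair commutators are: [p, q] = p².
The subgroup they normally generate is {e, p, p², p³, p⁴, p⁵, p⁶, p⁷, p⁸, p⁹, p¹⁰, p¹¹, p¹²}, of order 13.
Check: |G/G'| = 26/13 = 2 is the order of the abelianisation.

Answer: 13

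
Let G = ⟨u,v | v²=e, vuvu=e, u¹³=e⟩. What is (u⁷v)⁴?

Compute successive powers of (u⁷v), reducing at each step:
  (u⁷v)²: (u⁷v) · u⁷ = v;   v · v = e
  (u⁷v)³: e · u⁷ = u⁷;   (u⁷) · v = u⁷v
  (u⁷v)⁴: (u⁷v) · u⁷ = v;   v · v = e

Answer: e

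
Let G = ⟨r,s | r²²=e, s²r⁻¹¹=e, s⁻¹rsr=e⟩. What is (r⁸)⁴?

Compute successive powers of (r⁸), reducing at each step:
  (r⁸)²: (r⁸) · r⁸ = r¹⁶
  (r⁸)³: (r¹⁶) · r⁸ = r²
  (r⁸)⁴: (r²) · r⁸ = r¹⁰

Answer: r¹⁰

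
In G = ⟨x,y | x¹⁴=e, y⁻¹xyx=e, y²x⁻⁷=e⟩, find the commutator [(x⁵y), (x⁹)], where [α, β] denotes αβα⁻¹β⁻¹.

[(x⁵y), (x⁹)] = (x⁵y)·(x⁹)·(x⁵y)⁻¹·(x⁹)⁻¹.
  (x⁵y) · (x⁹) = x³y⁻¹
  (x³y⁻¹) · (x⁵y⁻¹) = x⁵
  (x⁵) · (x⁵) = x¹⁰

Answer: x¹⁰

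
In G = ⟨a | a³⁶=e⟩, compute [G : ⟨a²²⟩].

First find ord(a²²) by computing successive powers:
  (a²²)¹ = a²², (a²²)² = a⁸, (a²²)³ = a³⁰, (a²²)⁴ = a¹⁶, (a²²)⁵ = a², (a²²)⁶ = a²⁴, (a²²)⁷ = a¹⁰, (a²²)⁸ = a³², (a²²)⁹ = a¹⁸, (a²²)¹⁰ = a⁴, (a²²)¹¹ = a²⁶, (a²²)¹² = a¹², (a²²)¹³ = a³⁴, (a²²)¹⁴ = a²⁰, (a²²)¹⁵ = a⁶, (a²²)¹⁶ = a²⁸, (a²²)¹⁷ = a¹⁴, (a²²)¹⁸ = e.
So |⟨a²²⟩| = ord(a²²) = 18. With |G| = 36, by Lagrange [G : ⟨a²²⟩] = 36/18 = 2.

Answer: 2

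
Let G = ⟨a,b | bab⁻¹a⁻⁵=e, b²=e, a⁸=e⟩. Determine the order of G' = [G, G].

G' = [G, G] is generated by all commutators. The generator-pair commutators are: [a, b] = a⁴.
The subgroup they normally generate is {e, a⁴}, of order 2.
Check: |G/G'| = 16/2 = 8 is the order of the abelianisation.

Answer: 2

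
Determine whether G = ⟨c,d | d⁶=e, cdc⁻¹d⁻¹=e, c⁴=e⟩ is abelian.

Each pair of generators commutes: c·d = cd = d·c. Since the generators pairwise commute, every element of G commutes with every other, so G is abelian.

Answer: Yes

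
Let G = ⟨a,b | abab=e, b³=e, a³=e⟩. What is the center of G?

An element z ∈ Z(G) iff z commutes with every generator.
For example e is central: e·a = a = a·e; e·b = b = b·e.
Whereas a ∉ Z(G) since a·b = ab ≠ a²b² = b·a.
Checking each of the 12 elements this way gives Z(G) = {e}, of order 1.

Answer: {e}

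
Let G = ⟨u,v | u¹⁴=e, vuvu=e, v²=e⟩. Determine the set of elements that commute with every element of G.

An element z ∈ Z(G) iff z commutes with every generator.
For example u⁷ is central: (u⁷)·u = u⁸ = u·(u⁷); (u⁷)·v = u⁷v = v·(u⁷).
Whereas u ∉ Z(G) since u·v = uv ≠ u¹³v = v·u.
Checking each of the 28 elements this way gives Z(G) = {e, u⁷}, of order 2.

Answer: {e, u⁷}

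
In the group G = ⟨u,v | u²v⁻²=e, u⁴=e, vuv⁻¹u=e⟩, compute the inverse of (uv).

The order of (uv) is 4 (smallest k with (uv)ᵏ = e), so (uv)⁻¹ = (uv)³ = uv⁻¹.
Check: (uv) · (uv⁻¹) → (uv) · u = v;   v · v⁻¹ = e, giving e as required.

Answer: uv⁻¹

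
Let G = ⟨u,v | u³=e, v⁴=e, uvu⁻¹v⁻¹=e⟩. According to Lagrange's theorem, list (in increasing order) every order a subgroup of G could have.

|G| = 12 = 2² · 3. By Lagrange's theorem the order of any subgroup divides 12; the divisors of 12 are 1, 2, 3, 4, 6, 12.

Answer: 1, 2, 3, 4, 6, 12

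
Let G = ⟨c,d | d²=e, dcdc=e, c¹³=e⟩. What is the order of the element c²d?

Compute successive powers until reaching e:
  (c²d)¹ = c²d, (c²d)² = e.
The smallest positive k with (c²d)ᵏ = e is 2.

Answer: 2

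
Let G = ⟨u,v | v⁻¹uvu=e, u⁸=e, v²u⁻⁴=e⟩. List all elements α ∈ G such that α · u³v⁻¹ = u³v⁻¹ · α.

⟨u³v⁻¹⟩ ⊆ C_G(u³v⁻¹) since powers of u³v⁻¹ commute with u³v⁻¹; so |C_G(u³v⁻¹)| ≥ |⟨u³v⁻¹⟩| = 4.
By orbit–stabilizer, |C_G(u³v⁻¹)| = |G| / |conj. class of u³v⁻¹| = 16 / 4 = 4.
The 4 elements commuting with u³v⁻¹ are {e, u⁴, u³v, u³v⁻¹}.

Answer: {e, u⁴, u³v, u³v⁻¹}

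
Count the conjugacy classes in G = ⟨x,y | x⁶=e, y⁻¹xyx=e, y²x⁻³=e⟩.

The conjugacy classes (representative and size) are:
  [e] (size 1), [x] (size 2), [x²] (size 2), [x³] (size 1), [xy⁻¹] (size 3), [x²y⁻¹] (size 3).
Class equation: 1 + 2 + 2 + 1 + 3 + 3 = 12 = |G|. So G has 6 conjugacy classes.

Answer: 6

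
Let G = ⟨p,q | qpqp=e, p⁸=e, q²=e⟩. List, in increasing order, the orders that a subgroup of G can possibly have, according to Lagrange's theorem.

|G| = 16 = 2⁴. By Lagrange's theorem the order of any subgroup divides 16; the divisors of 16 are 1, 2, 4, 8, 16.

Answer: 1, 2, 4, 8, 16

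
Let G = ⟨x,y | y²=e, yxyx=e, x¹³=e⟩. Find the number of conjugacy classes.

The conjugacy classes (representative and size) are:
  [e] (size 1), [x¹²] (size 2), [x¹¹] (size 2), [x³] (size 2), [x⁴] (size 2), [x⁸] (size 2), [x⁶] (size 2), [y] (size 13).
Class equation: 1 + 2 + 2 + 2 + 2 + 2 + 2 + 13 = 26 = |G|. So G has 8 conjugacy classes.

Answer: 8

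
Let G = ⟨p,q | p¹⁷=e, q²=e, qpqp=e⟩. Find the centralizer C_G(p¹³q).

⟨p¹³q⟩ ⊆ C_G(p¹³q) since powers of p¹³q commute with p¹³q; so |C_G(p¹³q)| ≥ |⟨p¹³q⟩| = 2.
By orbit–stabilizer, |C_G(p¹³q)| = |G| / |conj. class of p¹³q| = 34 / 17 = 2.
The 2 elements commuting with p¹³q are {e, p¹³q}.

Answer: {e, p¹³q}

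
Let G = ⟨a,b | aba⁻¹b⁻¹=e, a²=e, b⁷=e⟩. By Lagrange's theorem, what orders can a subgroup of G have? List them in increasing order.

|G| = 14 = 2 · 7. By Lagrange's theorem the order of any subgroup divides 14; the divisors of 14 are 1, 2, 7, 14.

Answer: 1, 2, 7, 14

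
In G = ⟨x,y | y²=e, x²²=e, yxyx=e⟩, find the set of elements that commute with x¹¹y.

⟨x¹¹y⟩ ⊆ C_G(x¹¹y) since powers of x¹¹y commute with x¹¹y; so |C_G(x¹¹y)| ≥ |⟨x¹¹y⟩| = 2.
By orbit–stabilizer, |C_G(x¹¹y)| = |G| / |conj. class of x¹¹y| = 44 / 11 = 4.
The 4 elements commuting with x¹¹y are {e, x¹¹, y, x¹¹y}.

Answer: {e, x¹¹, y, x¹¹y}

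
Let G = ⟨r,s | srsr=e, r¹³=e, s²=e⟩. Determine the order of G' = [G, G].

G' = [G, G] is generated by all commutators. The generator-pair commutators are: [r, s] = r².
The subgroup they normally generate is {e, r, r², r³, r⁴, r⁵, r⁶, r⁷, r⁸, r⁹, r¹⁰, r¹¹, r¹²}, of order 13.
Check: |G/G'| = 26/13 = 2 is the order of the abelianisation.

Answer: 13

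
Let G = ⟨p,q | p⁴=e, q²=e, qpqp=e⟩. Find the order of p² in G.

Compute successive powers until reaching e:
  (p²)¹ = p², (p²)² = e.
The smallest positive k with (p²)ᵏ = e is 2.

Answer: 2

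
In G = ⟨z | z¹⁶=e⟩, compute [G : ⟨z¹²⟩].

First find ord(z¹²) by computing successive powers:
  (z¹²)¹ = z¹², (z¹²)² = z⁸, (z¹²)³ = z⁴, (z¹²)⁴ = e.
So |⟨z¹²⟩| = ord(z¹²) = 4. With |G| = 16, by Lagrange [G : ⟨z¹²⟩] = 16/4 = 4.

Answer: 4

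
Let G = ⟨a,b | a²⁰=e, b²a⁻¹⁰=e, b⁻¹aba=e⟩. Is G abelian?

a·b = ab but b·a = a⁹b⁻¹, so a·b ≠ b·a and G is not abelian.

Answer: No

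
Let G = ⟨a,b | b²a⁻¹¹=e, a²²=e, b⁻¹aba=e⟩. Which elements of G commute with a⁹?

⟨a⁹⟩ ⊆ C_G(a⁹) since powers of a⁹ commute with a⁹; so |C_G(a⁹)| ≥ |⟨a⁹⟩| = 22.
By orbit–stabilizer, |C_G(a⁹)| = |G| / |conj. class of a⁹| = 44 / 2 = 22.
The 22 elements commuting with a⁹ are {e, a, a², a³, a⁴, a⁵, a⁶, a⁷, a⁸, a⁹, a¹⁰, a¹¹, a¹², a¹³, a¹⁴, a¹⁵, a¹⁶, a¹⁷, a¹⁸, a¹⁹, a²⁰, a²¹}.

Answer: {e, a, a², a³, a⁴, a⁵, a⁶, a⁷, a⁸, a⁹, a¹⁰, a¹¹, a¹², a¹³, a¹⁴, a¹⁵, a¹⁶, a¹⁷, a¹⁸, a¹⁹, a²⁰, a²¹}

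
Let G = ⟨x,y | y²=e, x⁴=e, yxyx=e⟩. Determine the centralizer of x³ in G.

⟨x³⟩ ⊆ C_G(x³) since powers of x³ commute with x³; so |C_G(x³)| ≥ |⟨x³⟩| = 4.
By orbit–stabilizer, |C_G(x³)| = |G| / |conj. class of x³| = 8 / 2 = 4.
The 4 elements commuting with x³ are {e, x, x², x³}.

Answer: {e, x, x², x³}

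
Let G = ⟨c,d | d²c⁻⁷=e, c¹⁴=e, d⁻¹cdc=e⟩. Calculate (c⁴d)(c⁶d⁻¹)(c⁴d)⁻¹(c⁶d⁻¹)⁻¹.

[(c⁴d), (c⁶d⁻¹)] = (c⁴d)·(c⁶d⁻¹)·(c⁴d)⁻¹·(c⁶d⁻¹)⁻¹.
  (c⁴d) · (c⁶d⁻¹) = c¹²
  (c¹²) · (c⁴d⁻¹) = c²d⁻¹
  (c²d⁻¹) · (c⁶d) = c¹⁰

Answer: c¹⁰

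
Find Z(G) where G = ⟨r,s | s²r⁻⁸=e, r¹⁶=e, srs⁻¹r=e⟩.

An element z ∈ Z(G) iff z commutes with every generator.
For example r⁸ is central: (r⁸)·r = r⁹ = r·(r⁸); (r⁸)·s = s⁻¹ = s·(r⁸).
Whereas r ∉ Z(G) since r·s = rs ≠ r⁷s⁻¹ = s·r.
Checking each of the 32 elements this way gives Z(G) = {e, r⁸}, of order 2.

Answer: {e, r⁸}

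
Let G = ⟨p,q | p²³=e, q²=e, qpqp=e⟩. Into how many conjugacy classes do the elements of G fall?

The conjugacy classes (representative and size) are:
  [e] (size 1), [p] (size 2), [p²¹] (size 2), [p²⁰] (size 2), [p⁴] (size 2), [p¹⁸] (size 2), [p⁶] (size 2), [p¹⁶] (size 2), [p⁸] (size 2), [p⁹] (size 2), [p¹⁰] (size 2), [p¹²] (size 2), [p¹⁸q] (size 23).
Class equation: 1 + 2 + 2 + 2 + 2 + 2 + 2 + 2 + 2 + 2 + 2 + 2 + 23 = 46 = |G|. So G has 13 conjugacy classes.

Answer: 13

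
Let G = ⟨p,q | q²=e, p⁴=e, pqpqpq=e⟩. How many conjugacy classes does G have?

The conjugacy classes (representative and size) are:
  [e] (size 1), [p³] (size 6), [p²qp²q] (size 3), [pqp³] (size 6), [qp³] (size 8).
Class equation: 1 + 6 + 3 + 6 + 8 = 24 = |G|. So G has 5 conjugacy classes.

Answer: 5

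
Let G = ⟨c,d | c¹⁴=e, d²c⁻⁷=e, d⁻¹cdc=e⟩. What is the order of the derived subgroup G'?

G' = [G, G] is generated by all commutators. The generator-pair commutators are: [c, d] = c².
The subgroup they normally generate is {e, c², c⁴, c⁶, c⁸, c¹⁰, c¹²}, of order 7.
Check: |G/G'| = 28/7 = 4 is the order of the abelianisation.

Answer: 7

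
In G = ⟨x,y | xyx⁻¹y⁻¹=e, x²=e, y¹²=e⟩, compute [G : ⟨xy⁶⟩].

First find ord(xy⁶) by computing successive powers:
  (xy⁶)¹ = xy⁶, (xy⁶)² = e.
So |⟨xy⁶⟩| = ord(xy⁶) = 2. With |G| = 24, by Lagrange [G : ⟨xy⁶⟩] = 24/2 = 12.

Answer: 12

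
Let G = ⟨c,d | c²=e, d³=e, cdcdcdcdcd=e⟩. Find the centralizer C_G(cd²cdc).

⟨cd²cdc⟩ ⊆ C_G(cd²cdc) since powers of cd²cdc commute with cd²cdc; so |C_G(cd²cdc)| ≥ |⟨cd²cdc⟩| = 2.
By orbit–stabilizer, |C_G(cd²cdc)| = |G| / |conj. class of cd²cdc| = 60 / 15 = 4.
The 4 elements commuting with cd²cdc are {e, cd²cdc, d²cd²cdcd, dcd²cdcd²}.

Answer: {e, cd²cdc, d²cd²cdcd, dcd²cdcd²}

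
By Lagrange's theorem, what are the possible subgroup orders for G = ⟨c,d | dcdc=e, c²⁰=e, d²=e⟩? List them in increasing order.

|G| = 40 = 2³ · 5. By Lagrange's theorem the order of any subgroup divides 40; the divisors of 40 are 1, 2, 4, 5, 8, 10, 20, 40.

Answer: 1, 2, 4, 5, 8, 10, 20, 40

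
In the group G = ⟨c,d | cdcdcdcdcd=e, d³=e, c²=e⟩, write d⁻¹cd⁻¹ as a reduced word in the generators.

Multiply left to right, reducing at each step:
  (d²) · c = d²c
  (d²c) · d⁻¹ = d²cd²

Answer: d²cd²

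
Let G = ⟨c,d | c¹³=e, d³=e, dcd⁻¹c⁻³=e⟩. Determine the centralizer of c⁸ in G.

⟨c⁸⟩ ⊆ C_G(c⁸) since powers of c⁸ commute with c⁸; so |C_G(c⁸)| ≥ |⟨c⁸⟩| = 13.
By orbit–stabilizer, |C_G(c⁸)| = |G| / |conj. class of c⁸| = 39 / 3 = 13.
The 13 elements commuting with c⁸ are {e, c, c², c³, c⁴, c⁵, c⁶, c⁷, c⁸, c⁹, c¹⁰, c¹¹, c¹²}.

Answer: {e, c, c², c³, c⁴, c⁵, c⁶, c⁷, c⁸, c⁹, c¹⁰, c¹¹, c¹²}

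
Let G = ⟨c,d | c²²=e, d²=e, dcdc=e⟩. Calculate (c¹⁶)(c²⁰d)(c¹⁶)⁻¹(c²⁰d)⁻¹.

[(c¹⁶), (c²⁰d)] = (c¹⁶)·(c²⁰d)·(c¹⁶)⁻¹·(c²⁰d)⁻¹.
  (c¹⁶) · (c²⁰d) = c¹⁴d
  (c¹⁴d) · (c⁶) = c⁸d
  (c⁸d) · (c²⁰d) = c¹⁰

Answer: c¹⁰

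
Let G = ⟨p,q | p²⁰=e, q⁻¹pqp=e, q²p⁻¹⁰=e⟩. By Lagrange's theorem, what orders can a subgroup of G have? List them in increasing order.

|G| = 40 = 2³ · 5. By Lagrange's theorem the order of any subgroup divides 40; the divisors of 40 are 1, 2, 4, 5, 8, 10, 20, 40.

Answer: 1, 2, 4, 5, 8, 10, 20, 40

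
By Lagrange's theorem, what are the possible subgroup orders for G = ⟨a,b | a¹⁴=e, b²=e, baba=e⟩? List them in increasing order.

|G| = 28 = 2² · 7. By Lagrange's theorem the order of any subgroup divides 28; the divisors of 28 are 1, 2, 4, 7, 14, 28.

Answer: 1, 2, 4, 7, 14, 28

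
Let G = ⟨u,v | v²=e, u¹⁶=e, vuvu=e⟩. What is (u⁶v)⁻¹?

The order of (u⁶v) is 2 (smallest k with (u⁶v)ᵏ = e), so (u⁶v)⁻¹ = (u⁶v)¹ = u⁶v.
Check: (u⁶v) · (u⁶v) → (u⁶v) · u⁶ = v;   v · v = e, giving e as required.

Answer: u⁶v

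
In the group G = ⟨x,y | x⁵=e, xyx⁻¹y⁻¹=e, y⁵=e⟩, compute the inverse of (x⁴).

The order of (x⁴) is 5 (smallest k with (x⁴)ᵏ = e), so (x⁴)⁻¹ = (x⁴)⁴ = x.
Check: (x⁴) · x → (x⁴) · x = e, giving e as required.

Answer: x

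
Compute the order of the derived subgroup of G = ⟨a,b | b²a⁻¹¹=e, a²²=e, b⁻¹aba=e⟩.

G' = [G, G] is generated by all commutators. The generator-pair commutators are: [a, b] = a².
The subgroup they normally generate is {e, a², a⁴, a⁶, a⁸, a¹⁰, a¹², a¹⁴, a¹⁶, a¹⁸, a²⁰}, of order 11.
Check: |G/G'| = 44/11 = 4 is the order of the abelianisation.

Answer: 11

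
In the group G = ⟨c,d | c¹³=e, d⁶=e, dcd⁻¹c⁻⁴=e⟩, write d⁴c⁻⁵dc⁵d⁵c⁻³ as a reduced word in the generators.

Multiply left to right, reducing at each step:
  (d⁴) · c⁻⁵ = c⁷d⁴
  (c⁷d⁴) · d = c⁷d⁵
  (c⁷d⁵) · c⁵ = c⁵d⁵
  (c⁵d⁵) · d⁵ = c⁵d⁴
  (c⁵d⁴) · c⁻³ = c⁴d⁴

Answer: c⁴d⁴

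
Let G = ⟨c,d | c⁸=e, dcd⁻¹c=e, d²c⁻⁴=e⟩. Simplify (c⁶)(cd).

Compute (c⁶) · (cd) by multiplying left to right and reducing via the relations at each step:
  (c⁶) · c = c⁷
  (c⁷) · d = c³d⁻¹

Answer: c³d⁻¹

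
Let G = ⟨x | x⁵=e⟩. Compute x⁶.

Compute successive powers of x, reducing at each step:
  x²: x · x = x²
  x³: (x²) · x = x³
  x⁴: (x³) · x = x⁴
  x⁵: (x⁴) · x = e
  x⁶: e · x = x

Answer: x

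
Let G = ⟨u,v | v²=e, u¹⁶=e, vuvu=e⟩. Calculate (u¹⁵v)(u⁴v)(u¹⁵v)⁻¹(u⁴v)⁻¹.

[(u¹⁵v), (u⁴v)] = (u¹⁵v)·(u⁴v)·(u¹⁵v)⁻¹·(u⁴v)⁻¹.
  (u¹⁵v) · (u⁴v) = u¹¹
  (u¹¹) · (u¹⁵v) = u¹⁰v
  (u¹⁰v) · (u⁴v) = u⁶

Answer: u⁶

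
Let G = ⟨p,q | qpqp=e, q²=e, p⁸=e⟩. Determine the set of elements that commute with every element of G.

An element z ∈ Z(G) iff z commutes with every generator.
For example p⁴ is central: (p⁴)·p = p⁵ = p·(p⁴); (p⁴)·q = p⁴q = q·(p⁴).
Whereas p ∉ Z(G) since p·q = pq ≠ p⁷q = q·p.
Checking each of the 16 elements this way gives Z(G) = {e, p⁴}, of order 2.

Answer: {e, p⁴}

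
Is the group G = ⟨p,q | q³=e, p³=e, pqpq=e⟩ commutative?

p·q = pq but q·p = p²q², so p·q ≠ q·p and G is not abelian.

Answer: No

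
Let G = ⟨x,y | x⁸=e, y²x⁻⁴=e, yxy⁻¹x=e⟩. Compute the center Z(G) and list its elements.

An element z ∈ Z(G) iff z commutes with every generator.
For example x⁴ is central: (x⁴)·x = x⁵ = x·(x⁴); (x⁴)·y = y⁻¹ = y·(x⁴).
Whereas x ∉ Z(G) since x·y = xy ≠ x³y⁻¹ = y·x.
Checking each of the 16 elements this way gives Z(G) = {e, x⁴}, of order 2.

Answer: {e, x⁴}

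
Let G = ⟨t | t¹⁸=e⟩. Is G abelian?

G has a single generator, so G is cyclic and hence abelian.

Answer: Yes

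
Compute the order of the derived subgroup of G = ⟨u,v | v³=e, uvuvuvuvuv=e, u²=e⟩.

G' = [G, G] is generated by all commutators. The generator-pair commutators are: [u, v] = uvuv².
The subgroup they normally generate is {e, u, v, v², uv, uvu, uvuv, uvuvu, v²uv²u, v²uv², v²u, uv², vu, vuv, vuvu, uv²uv²u, uv²uv², uv²u, v²uv, v²uvu, v²uvuv, vuv²uv², vuv²u, vuv², uvuv², uv²uv, uv²uvu, uv²uvuv, uvuv²uv², uvuv²u, v²uv²uv, uvuv²uv, uvuv²uvu, uvuv²uvuv, v²uv²uvuv², v²uv²uvu, v²uv²uvuv, v²uvuv²uv², v²uvuv²u, v²uvuv², vuvuv², vuv²uv, vuv²uvu, vuv²uvuv, vuvuv²uv², vuvuv²u, vuvuv²uv, uv²uvuv²uv², uv²uvuv²u, uv²uvuv², v²uvuv²uv, v²uvuv²uvu, vuv²uvuv²u, vuv²uvuv², uv²uvuv²uv, uv²uvuv²uvu, uvuv²uvuv²u, uvuv²uvuv², uvuv²uvuv²uv, vuv²uvuv²uv}, of order 60.
Check: |G/G'| = 60/60 = 1 is the order of the abelianisation.

Answer: 60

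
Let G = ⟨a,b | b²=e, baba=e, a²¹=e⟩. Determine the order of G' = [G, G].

G' = [G, G] is generated by all commutators. The generator-pair commutators are: [a, b] = a².
The subgroup they normally generate is {e, a, a², a³, a⁴, a⁵, a⁶, a⁷, a⁸, a⁹, a¹⁰, a¹¹, a¹², a¹³, a¹⁴, a¹⁵, a¹⁶, a¹⁷, a¹⁸, a¹⁹, a²⁰}, of order 21.
Check: |G/G'| = 42/21 = 2 is the order of the abelianisation.

Answer: 21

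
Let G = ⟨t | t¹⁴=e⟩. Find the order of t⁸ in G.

Compute successive powers until reaching e:
  (t⁸)¹ = t⁸, (t⁸)² = t², (t⁸)³ = t¹⁰, (t⁸)⁴ = t⁴, (t⁸)⁵ = t¹², (t⁸)⁶ = t⁶, (t⁸)⁷ = e.
The smallest positive k with (t⁸)ᵏ = e is 7.

Answer: 7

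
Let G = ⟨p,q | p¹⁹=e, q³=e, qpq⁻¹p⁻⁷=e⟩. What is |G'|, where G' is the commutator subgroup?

G' = [G, G] is generated by all commutators. The generator-pair commutators are: [p, q] = p¹³.
The subgroup they normally generate is {e, p, p², p³, p⁴, p⁵, p⁶, p⁷, p⁸, p⁹, p¹⁰, p¹¹, p¹², p¹³, p¹⁴, p¹⁵, p¹⁶, p¹⁷, p¹⁸}, of order 19.
Check: |G/G'| = 57/19 = 3 is the order of the abelianisation.

Answer: 19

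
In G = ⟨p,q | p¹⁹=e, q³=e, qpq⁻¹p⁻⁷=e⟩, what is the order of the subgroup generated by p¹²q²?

|⟨p¹²q²⟩| equals the order of p¹²q². Compute successive powers until reaching e:
  (p¹²q²)¹ = p¹²q², (p¹²q²)² = p¹¹q, (p¹²q²)³ = e.
The smallest positive k with (p¹²q²)ᵏ = e is 3, so |⟨p¹²q²⟩| = 3.

Answer: 3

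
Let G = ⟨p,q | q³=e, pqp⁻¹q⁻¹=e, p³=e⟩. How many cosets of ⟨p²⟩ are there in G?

First find ord(p²) by computing successive powers:
  (p²)¹ = p², (p²)² = p, (p²)³ = e.
So |⟨p²⟩| = ord(p²) = 3. With |G| = 9, by Lagrange [G : ⟨p²⟩] = 9/3 = 3.

Answer: 3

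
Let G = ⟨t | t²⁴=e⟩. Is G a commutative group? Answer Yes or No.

G has a single generator, so G is cyclic and hence abelian.

Answer: Yes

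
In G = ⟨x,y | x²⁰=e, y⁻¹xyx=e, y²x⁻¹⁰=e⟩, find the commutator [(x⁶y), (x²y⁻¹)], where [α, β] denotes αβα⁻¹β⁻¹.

[(x⁶y), (x²y⁻¹)] = (x⁶y)·(x²y⁻¹)·(x⁶y)⁻¹·(x²y⁻¹)⁻¹.
  (x⁶y) · (x²y⁻¹) = x⁴
  (x⁴) · (x⁶y⁻¹) = y
  y · (x²y) = x⁸

Answer: x⁸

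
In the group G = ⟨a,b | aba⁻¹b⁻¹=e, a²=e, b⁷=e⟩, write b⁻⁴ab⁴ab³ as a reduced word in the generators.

Multiply left to right, reducing at each step:
  (b³) · a = ab³
  (ab³) · b⁴ = a
  a · a = e
  e · b³ = b³

Answer: b³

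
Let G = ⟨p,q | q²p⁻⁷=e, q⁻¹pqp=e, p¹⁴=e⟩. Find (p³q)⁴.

Compute successive powers of (p³q), reducing at each step:
  (p³q)²: (p³q) · p³ = q;   q · q = p⁷
  (p³q)³: (p⁷) · p³ = p¹⁰;   (p¹⁰) · q = p³q⁻¹
  (p³q)⁴: (p³q⁻¹) · p³ = q⁻¹;   (q⁻¹) · q = e

Answer: e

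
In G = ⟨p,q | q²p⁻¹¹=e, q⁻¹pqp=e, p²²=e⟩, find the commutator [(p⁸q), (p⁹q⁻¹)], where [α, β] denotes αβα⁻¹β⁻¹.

[(p⁸q), (p⁹q⁻¹)] = (p⁸q)·(p⁹q⁻¹)·(p⁸q)⁻¹·(p⁹q⁻¹)⁻¹.
  (p⁸q) · (p⁹q⁻¹) = p²¹
  (p²¹) · (p⁸q⁻¹) = p⁷q⁻¹
  (p⁷q⁻¹) · (p⁹q) = p²⁰

Answer: p²⁰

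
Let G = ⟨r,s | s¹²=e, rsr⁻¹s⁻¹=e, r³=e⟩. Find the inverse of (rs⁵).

The order of (rs⁵) is 12 (smallest k with (rs⁵)ᵏ = e), so (rs⁵)⁻¹ = (rs⁵)¹¹ = r²s⁷.
Check: (rs⁵) · (r²s⁷) → (rs⁵) · r² = s⁵;   (s⁵) · s⁷ = e, giving e as required.

Answer: r²s⁷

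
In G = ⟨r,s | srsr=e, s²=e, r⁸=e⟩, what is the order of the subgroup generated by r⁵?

|⟨r⁵⟩| equals the order of r⁵. Compute successive powers until reaching e:
  (r⁵)¹ = r⁵, (r⁵)² = r², (r⁵)³ = r⁷, (r⁵)⁴ = r⁴, (r⁵)⁵ = r, (r⁵)⁶ = r⁶, (r⁵)⁷ = r³, (r⁵)⁸ = e.
The smallest positive k with (r⁵)ᵏ = e is 8, so |⟨r⁵⟩| = 8.

Answer: 8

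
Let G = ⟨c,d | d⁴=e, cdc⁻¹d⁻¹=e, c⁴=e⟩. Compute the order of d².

Compute successive powers until reaching e:
  (d²)¹ = d², (d²)² = e.
The smallest positive k with (d²)ᵏ = e is 2.

Answer: 2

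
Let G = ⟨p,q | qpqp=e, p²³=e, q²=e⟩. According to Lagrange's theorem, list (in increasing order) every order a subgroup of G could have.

|G| = 46 = 2 · 23. By Lagrange's theorem the order of any subgroup divides 46; the divisors of 46 are 1, 2, 23, 46.

Answer: 1, 2, 23, 46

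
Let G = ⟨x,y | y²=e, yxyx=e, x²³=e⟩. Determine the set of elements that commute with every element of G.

An element z ∈ Z(G) iff z commutes with every generator.
For example e is central: e·x = x = x·e; e·y = y = y·e.
Whereas x ∉ Z(G) since x·y = xy ≠ x²²y = y·x.
Checking each of the 46 elements this way gives Z(G) = {e}, of order 1.

Answer: {e}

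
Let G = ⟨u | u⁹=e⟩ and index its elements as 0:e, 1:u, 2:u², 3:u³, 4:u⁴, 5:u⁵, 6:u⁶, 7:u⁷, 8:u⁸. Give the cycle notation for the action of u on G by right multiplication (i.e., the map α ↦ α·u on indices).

(0 1 2 3 4 5 6 7 8)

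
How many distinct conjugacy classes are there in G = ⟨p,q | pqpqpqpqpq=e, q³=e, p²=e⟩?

The conjugacy classes (representative and size) are:
  [e] (size 1), [pqpq²pqpq²p] (size 15), [qpqpq²p] (size 20), [pq²pq²p] (size 12), [q²pqpq²] (size 12).
Class equation: 1 + 15 + 20 + 12 + 12 = 60 = |G|. So G has 5 conjugacy classes.

Answer: 5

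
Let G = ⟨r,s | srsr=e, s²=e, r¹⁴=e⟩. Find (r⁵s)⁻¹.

The order of (r⁵s) is 2 (smallest k with (r⁵s)ᵏ = e), so (r⁵s)⁻¹ = (r⁵s)¹ = r⁵s.
Check: (r⁵s) · (r⁵s) → (r⁵s) · r⁵ = s;   s · s = e, giving e as required.

Answer: r⁵s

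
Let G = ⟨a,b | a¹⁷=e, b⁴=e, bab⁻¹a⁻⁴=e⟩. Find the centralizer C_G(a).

⟨a⟩ ⊆ C_G(a) since powers of a commute with a; so |C_G(a)| ≥ |⟨a⟩| = 17.
By orbit–stabilizer, |C_G(a)| = |G| / |conj. class of a| = 68 / 4 = 17.
The 17 elements commuting with a are {e, a, a², a³, a⁴, a⁵, a⁶, a⁷, a⁸, a⁹, a¹⁰, a¹¹, a¹², a¹³, a¹⁴, a¹⁵, a¹⁶}.

Answer: {e, a, a², a³, a⁴, a⁵, a⁶, a⁷, a⁸, a⁹, a¹⁰, a¹¹, a¹², a¹³, a¹⁴, a¹⁵, a¹⁶}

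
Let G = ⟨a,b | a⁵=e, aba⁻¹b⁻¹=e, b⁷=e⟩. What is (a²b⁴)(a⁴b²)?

Compute (a²b⁴) · (a⁴b²) by multiplying left to right and reducing via the relations at each step:
  (a²b⁴) · a⁴ = ab⁴
  (ab⁴) · b² = ab⁶

Answer: ab⁶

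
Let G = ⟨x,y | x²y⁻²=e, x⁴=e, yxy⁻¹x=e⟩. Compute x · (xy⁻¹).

Compute x · (xy⁻¹) by multiplying left to right and reducing via the relations at each step:
  x · x = x²
  (x²) · y⁻¹ = y

Answer: y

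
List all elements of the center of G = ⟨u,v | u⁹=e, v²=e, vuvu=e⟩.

An element z ∈ Z(G) iff z commutes with every generator.
For example e is central: e·u = u = u·e; e·v = v = v·e.
Whereas u ∉ Z(G) since u·v = uv ≠ u⁸v = v·u.
Checking each of the 18 elements this way gives Z(G) = {e}, of order 1.

Answer: {e}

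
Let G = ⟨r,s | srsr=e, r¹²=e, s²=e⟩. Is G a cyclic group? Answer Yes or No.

Every cyclic group is abelian. But r·s = rs while s·r = r¹¹s, so r·s ≠ s·r and G is not abelian. Hence G is not cyclic.

Answer: No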